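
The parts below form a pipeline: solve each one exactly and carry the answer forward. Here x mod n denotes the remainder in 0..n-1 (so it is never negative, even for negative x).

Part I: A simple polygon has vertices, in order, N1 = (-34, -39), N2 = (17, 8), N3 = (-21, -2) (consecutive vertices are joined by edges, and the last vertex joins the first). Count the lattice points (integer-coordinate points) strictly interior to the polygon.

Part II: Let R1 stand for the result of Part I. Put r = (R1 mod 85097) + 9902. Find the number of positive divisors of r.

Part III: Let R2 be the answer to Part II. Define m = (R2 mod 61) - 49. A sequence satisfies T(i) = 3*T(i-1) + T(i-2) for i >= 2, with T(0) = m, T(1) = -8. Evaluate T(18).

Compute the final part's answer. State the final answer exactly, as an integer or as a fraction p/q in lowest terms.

Part I: cross terms: (-34*8 - 17*-39)=391, (17*-2 - -21*8)=134, (-21*-39 - -34*-2)=751; twice the area = |1276| = 1276; area = 638; boundary points = 1 + 2 + 1 = 4; strictly interior points = area - boundary/2 + 1 = 637; answer 637
Part II: R1 = 637; r = 10539; 10539 = 3^2 * 1171; number of divisors = (2+1) * (1+1) = 6; answer 6
Part III: R2 = 6; m = -43; T(2) = 3*(-8) + 1*(-43) = -67; iterating: T(2)=-67, T(3)=-209, T(4)=-694, T(5)=-2291, T(6)=-7567, T(7)=-24992, T(8)=-82543, T(9)=-272621, T(10)=-900406, T(11)=-2973839, T(12)=-9821923, T(13)=-32439608, T(14)=-107140747, T(15)=-353861849, T(16)=-1168726294, T(17)=-3860040731, T(18)=-12748848487; answer -12748848487

-12748848487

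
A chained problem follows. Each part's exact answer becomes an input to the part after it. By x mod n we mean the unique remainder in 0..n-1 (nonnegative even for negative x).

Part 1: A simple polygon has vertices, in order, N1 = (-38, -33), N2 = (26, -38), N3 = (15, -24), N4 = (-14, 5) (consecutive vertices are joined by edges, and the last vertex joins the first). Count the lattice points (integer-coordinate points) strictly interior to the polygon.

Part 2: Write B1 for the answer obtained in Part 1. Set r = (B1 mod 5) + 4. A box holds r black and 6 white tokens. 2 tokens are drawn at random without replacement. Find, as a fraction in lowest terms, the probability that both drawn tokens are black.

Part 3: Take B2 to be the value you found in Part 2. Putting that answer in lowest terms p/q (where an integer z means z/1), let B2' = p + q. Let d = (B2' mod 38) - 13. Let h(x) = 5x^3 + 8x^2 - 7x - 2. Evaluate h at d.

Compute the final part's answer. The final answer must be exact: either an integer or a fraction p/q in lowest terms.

Part 1: cross terms: (-38*-38 - 26*-33)=2302, (26*-24 - 15*-38)=-54, (15*5 - -14*-24)=-261, (-14*-33 - -38*5)=652; twice the area = |2639| = 2639; area = 2639/2; boundary points = 1 + 1 + 29 + 2 = 33; strictly interior points = area - boundary/2 + 1 = 1304; answer 1304
Part 2: B1 = 1304; r = 8; total draws C(14,2) = 91; favorable C(8,2) = 28; P = 4/13; answer 4/13
Part 3: B2 = 4/13; threaded value p + q = 17; d = 4; 5*(4)^3 + 8*(4)^2 - 7*(4)^1 - 2 = (320) + (128) + (-28) + (-2) = 418; answer 418

418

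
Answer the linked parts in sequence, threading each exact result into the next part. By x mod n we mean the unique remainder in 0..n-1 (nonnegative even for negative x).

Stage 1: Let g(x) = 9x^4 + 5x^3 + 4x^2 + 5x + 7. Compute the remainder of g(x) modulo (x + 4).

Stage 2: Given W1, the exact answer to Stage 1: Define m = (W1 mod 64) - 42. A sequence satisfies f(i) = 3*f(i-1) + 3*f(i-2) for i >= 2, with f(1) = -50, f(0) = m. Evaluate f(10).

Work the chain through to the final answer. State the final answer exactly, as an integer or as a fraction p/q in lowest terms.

-5741118

Stage 1: remainder = value at the root: 9*(-4)^4 + 5*(-4)^3 + 4*(-4)^2 + 5*(-4)^1 + 7 = (2304) + (-320) + (64) + (-20) + (7) = 2035; answer 2035
Stage 2: W1 = 2035; m = 9; f(2) = 3*(-50) + 3*(9) = -123; iterating: f(2)=-123, f(3)=-519, f(4)=-1926, f(5)=-7335, f(6)=-27783, f(7)=-105354, f(8)=-399411, f(9)=-1514295, f(10)=-5741118; answer -5741118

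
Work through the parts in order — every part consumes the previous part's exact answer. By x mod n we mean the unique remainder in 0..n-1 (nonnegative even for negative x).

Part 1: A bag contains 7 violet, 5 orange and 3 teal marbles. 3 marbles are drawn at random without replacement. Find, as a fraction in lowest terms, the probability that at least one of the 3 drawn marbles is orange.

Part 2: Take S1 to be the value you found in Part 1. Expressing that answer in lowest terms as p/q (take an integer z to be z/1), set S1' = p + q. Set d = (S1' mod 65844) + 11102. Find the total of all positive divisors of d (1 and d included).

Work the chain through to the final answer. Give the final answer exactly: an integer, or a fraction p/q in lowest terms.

Part 1: total draws C(15,3) = 455; complement C(10,3) = 120; favorable 455 - 120 = 335; P = 67/91; answer 67/91
Part 2: S1 = 67/91; threaded value p + q = 158; d = 11260; 11260 = 2^2 * 5 * 563; sigma = (1 + 2 + 4) * (1 + 5) * (1 + 563) = 7 * 6 * 564 = 23688; answer 23688

23688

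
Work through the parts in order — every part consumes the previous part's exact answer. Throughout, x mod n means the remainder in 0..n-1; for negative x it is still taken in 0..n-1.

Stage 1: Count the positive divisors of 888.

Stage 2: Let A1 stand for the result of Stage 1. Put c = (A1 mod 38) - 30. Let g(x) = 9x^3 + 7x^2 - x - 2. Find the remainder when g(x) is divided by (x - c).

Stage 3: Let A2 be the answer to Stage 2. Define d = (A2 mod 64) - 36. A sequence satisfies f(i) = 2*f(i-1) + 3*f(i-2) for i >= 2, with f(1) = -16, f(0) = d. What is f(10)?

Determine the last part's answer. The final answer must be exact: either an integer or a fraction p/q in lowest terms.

-59036

Stage 1: 888 = 2^3 * 3 * 37; number of divisors = (3+1) * (1+1) * (1+1) = 16; answer 16
Stage 2: A1 = 16; c = -14; remainder = value at the root: 9*(-14)^3 + 7*(-14)^2 - 1*(-14)^1 - 2 = (-24696) + (1372) + (14) + (-2) = -23312; answer -23312
Stage 3: A2 = -23312; d = 12; f(2) = 2*(-16) + 3*(12) = 4; iterating: f(2)=4, f(3)=-40, f(4)=-68, f(5)=-256, f(6)=-716, f(7)=-2200, f(8)=-6548, f(9)=-19696, f(10)=-59036; answer -59036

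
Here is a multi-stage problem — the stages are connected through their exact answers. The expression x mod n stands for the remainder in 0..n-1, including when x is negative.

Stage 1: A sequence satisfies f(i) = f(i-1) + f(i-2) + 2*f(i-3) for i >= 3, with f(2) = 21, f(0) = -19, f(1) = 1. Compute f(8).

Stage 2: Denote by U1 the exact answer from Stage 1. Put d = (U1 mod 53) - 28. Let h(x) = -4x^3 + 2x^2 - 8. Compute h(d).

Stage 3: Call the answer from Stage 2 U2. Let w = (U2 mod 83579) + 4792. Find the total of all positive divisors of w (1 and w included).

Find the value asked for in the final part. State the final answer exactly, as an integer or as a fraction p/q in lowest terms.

Stage 1: f(3) = 1*(21) + 1*(1) + 2*(-19) = -16; iterating: f(3)=-16, f(4)=7, f(5)=33, f(6)=8, f(7)=55, f(8)=129; answer 129
Stage 2: U1 = 129; d = -5; -4*(-5)^3 + 2*(-5)^2 - 8 = (500) + (50) + (-8) = 542; answer 542
Stage 3: U2 = 542; w = 5334; 5334 = 2 * 3 * 7 * 127; sigma = (1 + 2) * (1 + 3) * (1 + 7) * (1 + 127) = 3 * 4 * 8 * 128 = 12288; answer 12288

12288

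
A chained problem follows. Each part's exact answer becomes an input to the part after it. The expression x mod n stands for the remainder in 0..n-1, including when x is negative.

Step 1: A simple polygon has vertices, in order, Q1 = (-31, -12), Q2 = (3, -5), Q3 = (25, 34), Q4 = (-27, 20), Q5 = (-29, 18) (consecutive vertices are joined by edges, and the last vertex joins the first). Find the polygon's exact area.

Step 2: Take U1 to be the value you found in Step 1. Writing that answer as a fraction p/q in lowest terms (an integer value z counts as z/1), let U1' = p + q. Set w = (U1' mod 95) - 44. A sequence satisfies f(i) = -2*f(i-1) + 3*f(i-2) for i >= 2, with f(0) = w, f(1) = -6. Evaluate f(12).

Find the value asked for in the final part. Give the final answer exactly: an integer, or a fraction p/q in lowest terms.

6775905

Step 1: cross terms: (-31*-5 - 3*-12)=191, (3*34 - 25*-5)=227, (25*20 - -27*34)=1418, (-27*18 - -29*20)=94, (-29*-12 - -31*18)=906; twice the area = |2836| = 2836; area = 1418; answer 1418
Step 2: U1 = 1418; threaded value p + q = 1419; w = 45; f(2) = -2*(-6) + 3*(45) = 147; iterating: f(2)=147, f(3)=-312, f(4)=1065, f(5)=-3066, f(6)=9327, f(7)=-27852, f(8)=83685, f(9)=-250926, f(10)=752907, f(11)=-2258592, f(12)=6775905; answer 6775905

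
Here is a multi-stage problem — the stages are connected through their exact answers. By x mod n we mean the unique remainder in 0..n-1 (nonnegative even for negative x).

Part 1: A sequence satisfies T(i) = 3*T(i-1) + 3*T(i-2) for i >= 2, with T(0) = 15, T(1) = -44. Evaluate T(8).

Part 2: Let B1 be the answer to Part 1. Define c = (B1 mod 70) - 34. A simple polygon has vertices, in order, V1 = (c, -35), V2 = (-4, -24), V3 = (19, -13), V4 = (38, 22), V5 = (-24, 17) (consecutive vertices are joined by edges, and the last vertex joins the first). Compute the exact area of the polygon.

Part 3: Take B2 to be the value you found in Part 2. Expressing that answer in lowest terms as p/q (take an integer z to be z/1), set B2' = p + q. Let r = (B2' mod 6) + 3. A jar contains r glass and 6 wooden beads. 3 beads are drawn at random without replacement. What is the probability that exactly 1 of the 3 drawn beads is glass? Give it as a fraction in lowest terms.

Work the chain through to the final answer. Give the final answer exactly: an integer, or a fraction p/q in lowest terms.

30/91

Part 1: T(2) = 3*(-44) + 3*(15) = -87; iterating: T(2)=-87, T(3)=-393, T(4)=-1440, T(5)=-5499, T(6)=-20817, T(7)=-78948, T(8)=-299295; answer -299295
Part 2: B1 = -299295; c = -9; cross terms: (-9*-24 - -4*-35)=76, (-4*-13 - 19*-24)=508, (19*22 - 38*-13)=912, (38*17 - -24*22)=1174, (-24*-35 - -9*17)=993; twice the area = |3663| = 3663; area = 3663/2; answer 3663/2
Part 3: B2 = 3663/2; threaded value p + q = 3665; r = 8; total draws C(14,3) = 364; favorable C(8,1)*C(6,2) = 120; P = 30/91; answer 30/91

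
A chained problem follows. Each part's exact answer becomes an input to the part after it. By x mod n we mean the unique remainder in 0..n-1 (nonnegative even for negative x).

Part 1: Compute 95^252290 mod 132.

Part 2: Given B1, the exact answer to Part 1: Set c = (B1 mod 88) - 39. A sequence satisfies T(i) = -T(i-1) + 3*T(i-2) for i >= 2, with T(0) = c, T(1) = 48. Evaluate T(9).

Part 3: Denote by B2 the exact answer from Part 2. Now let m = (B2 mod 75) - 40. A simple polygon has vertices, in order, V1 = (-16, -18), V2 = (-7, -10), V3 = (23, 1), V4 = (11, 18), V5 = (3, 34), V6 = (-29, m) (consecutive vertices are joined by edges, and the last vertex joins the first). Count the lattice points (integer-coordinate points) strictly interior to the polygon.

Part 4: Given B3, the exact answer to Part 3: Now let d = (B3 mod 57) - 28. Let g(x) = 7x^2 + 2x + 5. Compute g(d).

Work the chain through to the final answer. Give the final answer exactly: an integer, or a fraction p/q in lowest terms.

4330

Part 1: squarings mod 132: 95^1=95, 95^2=49, 95^4=25, 95^8=97, 95^16=37, 95^32=49, 95^64=25, 95^128=97, 95^256=37, 95^512=49, 95^1024=25, 95^2048=97, 95^4096=37, 95^8192=49, 95^16384=25, 95^32768=97, 95^65536=37, 95^131072=49; 95^252290 = 95^2 * 95^128 * 95^256 * 95^2048 * 95^4096 * 95^16384 * 95^32768 * 95^65536 * 95^131072 = 1 (mod 132); answer 1
Part 2: B1 = 1; c = -38; T(2) = -1*(48) + 3*(-38) = -162; iterating: T(2)=-162, T(3)=306, T(4)=-792, T(5)=1710, T(6)=-4086, T(7)=9216, T(8)=-21474, T(9)=49122; answer 49122
Part 3: B2 = 49122; m = 32; cross terms: (-16*-10 - -7*-18)=34, (-7*1 - 23*-10)=223, (23*18 - 11*1)=403, (11*34 - 3*18)=320, (3*32 - -29*34)=1082, (-29*-18 - -16*32)=1034; twice the area = |3096| = 3096; area = 1548; boundary points = 1 + 1 + 1 + 8 + 2 + 1 = 14; strictly interior points = area - boundary/2 + 1 = 1542; answer 1542
Part 4: B3 = 1542; d = -25; 7*(-25)^2 + 2*(-25)^1 + 5 = (4375) + (-50) + (5) = 4330; answer 4330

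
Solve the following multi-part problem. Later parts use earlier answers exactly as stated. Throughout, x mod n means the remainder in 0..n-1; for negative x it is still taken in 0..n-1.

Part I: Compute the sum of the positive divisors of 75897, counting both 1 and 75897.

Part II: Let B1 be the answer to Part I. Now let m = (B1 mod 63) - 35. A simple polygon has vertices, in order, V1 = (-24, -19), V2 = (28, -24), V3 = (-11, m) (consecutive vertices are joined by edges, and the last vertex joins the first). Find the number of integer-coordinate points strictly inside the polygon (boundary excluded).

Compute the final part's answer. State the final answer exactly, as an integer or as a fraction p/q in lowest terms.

Part I: 75897 = 3^4 * 937; sigma = (1 + 3 + 9 + 27 + 81) * (1 + 937) = 121 * 938 = 113498; answer 113498
Part II: B1 = 113498; m = 0; cross terms: (-24*-24 - 28*-19)=1108, (28*0 - -11*-24)=-264, (-11*-19 - -24*0)=209; twice the area = |1053| = 1053; area = 1053/2; boundary points = 1 + 3 + 1 = 5; strictly interior points = area - boundary/2 + 1 = 525; answer 525

525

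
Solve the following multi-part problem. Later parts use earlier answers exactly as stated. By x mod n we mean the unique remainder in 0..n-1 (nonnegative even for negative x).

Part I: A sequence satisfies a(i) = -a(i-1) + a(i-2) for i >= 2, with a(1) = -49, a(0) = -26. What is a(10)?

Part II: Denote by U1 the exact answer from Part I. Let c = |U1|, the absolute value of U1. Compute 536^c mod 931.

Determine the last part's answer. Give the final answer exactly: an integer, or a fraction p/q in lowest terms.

Part I: a(2) = -1*(-49) + 1*(-26) = 23; iterating: a(2)=23, a(3)=-72, a(4)=95, a(5)=-167, a(6)=262, a(7)=-429, a(8)=691, a(9)=-1120, a(10)=1811; answer 1811
Part II: U1 = 1811; c = 1811; squarings mod 931: 536^1=536, 536^2=548, 536^4=522, 536^8=632, 536^16=25, 536^32=625, 536^64=536, 536^128=548, 536^256=522, 536^512=632, 536^1024=25; 536^1811 = 536^1 * 536^2 * 536^16 * 536^256 * 536^512 * 536^1024 = 149 (mod 931); answer 149

149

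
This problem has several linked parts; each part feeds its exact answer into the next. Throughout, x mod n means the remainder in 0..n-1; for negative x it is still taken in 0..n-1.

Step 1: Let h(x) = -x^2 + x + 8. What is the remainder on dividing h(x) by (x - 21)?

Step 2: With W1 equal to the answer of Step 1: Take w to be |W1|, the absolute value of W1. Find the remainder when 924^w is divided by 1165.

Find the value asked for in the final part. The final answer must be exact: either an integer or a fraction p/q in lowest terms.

Step 1: remainder = value at the root: -1*(21)^2 + 1*(21)^1 + 8 = (-441) + (21) + (8) = -412; answer -412
Step 2: W1 = -412; w = 412; squarings mod 1165: 924^1=924, 924^2=996, 924^4=601, 924^8=51, 924^16=271, 924^32=46, 924^64=951, 924^128=361, 924^256=1006; 924^412 = 924^4 * 924^8 * 924^16 * 924^128 * 924^256 = 951 (mod 1165); answer 951

951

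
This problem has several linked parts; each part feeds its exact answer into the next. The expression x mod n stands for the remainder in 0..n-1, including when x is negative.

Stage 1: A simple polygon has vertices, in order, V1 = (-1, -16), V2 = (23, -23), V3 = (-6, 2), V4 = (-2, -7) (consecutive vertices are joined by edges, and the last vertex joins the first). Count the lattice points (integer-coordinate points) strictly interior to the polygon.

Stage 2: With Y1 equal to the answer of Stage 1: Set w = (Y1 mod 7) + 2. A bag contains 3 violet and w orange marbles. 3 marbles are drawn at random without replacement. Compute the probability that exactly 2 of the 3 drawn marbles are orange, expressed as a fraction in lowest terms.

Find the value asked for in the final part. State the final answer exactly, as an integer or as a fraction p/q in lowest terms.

Stage 1: cross terms: (-1*-23 - 23*-16)=391, (23*2 - -6*-23)=-92, (-6*-7 - -2*2)=46, (-2*-16 - -1*-7)=25; twice the area = |370| = 370; area = 185; boundary points = 1 + 1 + 1 + 1 = 4; strictly interior points = area - boundary/2 + 1 = 184; answer 184
Stage 2: Y1 = 184; w = 4; total draws C(7,3) = 35; favorable C(4,2)*C(3,1) = 18; P = 18/35; answer 18/35

18/35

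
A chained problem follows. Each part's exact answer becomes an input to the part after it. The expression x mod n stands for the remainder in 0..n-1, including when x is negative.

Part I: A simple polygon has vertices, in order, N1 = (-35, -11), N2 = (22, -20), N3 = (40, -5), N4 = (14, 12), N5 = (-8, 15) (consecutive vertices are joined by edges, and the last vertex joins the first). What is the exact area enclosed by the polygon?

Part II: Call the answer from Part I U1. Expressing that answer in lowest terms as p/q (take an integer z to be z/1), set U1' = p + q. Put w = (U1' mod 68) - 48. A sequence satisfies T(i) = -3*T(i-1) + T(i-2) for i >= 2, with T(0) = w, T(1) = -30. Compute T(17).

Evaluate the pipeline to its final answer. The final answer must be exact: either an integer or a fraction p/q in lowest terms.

Part I: cross terms: (-35*-20 - 22*-11)=942, (22*-5 - 40*-20)=690, (40*12 - 14*-5)=550, (14*15 - -8*12)=306, (-8*-11 - -35*15)=613; twice the area = |3101| = 3101; area = 3101/2; answer 3101/2
Part II: U1 = 3101/2; threaded value p + q = 3103; w = -5; T(2) = -3*(-30) + 1*(-5) = 85; iterating: T(2)=85, T(3)=-285, T(4)=940, T(5)=-3105, T(6)=10255, T(7)=-33870, T(8)=111865, T(9)=-369465, T(10)=1220260, T(11)=-4030245, T(12)=13310995, T(13)=-43963230, T(14)=145200685, T(15)=-479565285, T(16)=1583896540, T(17)=-5231254905; answer -5231254905

-5231254905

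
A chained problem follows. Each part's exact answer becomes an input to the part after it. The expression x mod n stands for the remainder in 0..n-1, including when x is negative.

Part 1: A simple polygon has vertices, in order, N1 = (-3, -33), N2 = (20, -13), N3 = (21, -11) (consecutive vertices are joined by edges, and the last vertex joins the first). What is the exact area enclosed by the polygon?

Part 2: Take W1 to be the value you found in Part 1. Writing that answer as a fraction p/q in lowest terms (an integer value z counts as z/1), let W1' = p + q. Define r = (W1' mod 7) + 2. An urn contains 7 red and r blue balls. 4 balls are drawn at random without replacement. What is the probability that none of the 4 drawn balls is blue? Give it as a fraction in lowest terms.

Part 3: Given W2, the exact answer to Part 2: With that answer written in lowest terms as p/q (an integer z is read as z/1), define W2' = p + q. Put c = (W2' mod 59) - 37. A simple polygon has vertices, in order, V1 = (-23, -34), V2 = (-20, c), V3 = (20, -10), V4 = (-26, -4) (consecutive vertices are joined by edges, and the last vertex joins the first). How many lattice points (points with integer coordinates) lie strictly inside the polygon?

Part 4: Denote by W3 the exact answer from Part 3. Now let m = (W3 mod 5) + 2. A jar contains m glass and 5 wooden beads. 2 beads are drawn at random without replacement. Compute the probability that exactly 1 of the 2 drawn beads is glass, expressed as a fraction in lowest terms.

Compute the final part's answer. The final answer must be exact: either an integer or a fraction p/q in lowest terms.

Part 1: cross terms: (-3*-13 - 20*-33)=699, (20*-11 - 21*-13)=53, (21*-33 - -3*-11)=-726; twice the area = |26| = 26; area = 13; answer 13
Part 2: W1 = 13; threaded value p + q = 14; r = 2; total draws C(9,4) = 126; favorable C(7,4) = 35; P = 5/18; answer 5/18
Part 3: W2 = 5/18; threaded value p + q = 23; c = -14; cross terms: (-23*-14 - -20*-34)=-358, (-20*-10 - 20*-14)=480, (20*-4 - -26*-10)=-340, (-26*-34 - -23*-4)=792; twice the area = |574| = 574; area = 287; boundary points = 1 + 4 + 2 + 3 = 10; strictly interior points = area - boundary/2 + 1 = 283; answer 283
Part 4: W3 = 283; m = 5; total draws C(10,2) = 45; favorable C(5,1)*C(5,1) = 25; P = 5/9; answer 5/9

5/9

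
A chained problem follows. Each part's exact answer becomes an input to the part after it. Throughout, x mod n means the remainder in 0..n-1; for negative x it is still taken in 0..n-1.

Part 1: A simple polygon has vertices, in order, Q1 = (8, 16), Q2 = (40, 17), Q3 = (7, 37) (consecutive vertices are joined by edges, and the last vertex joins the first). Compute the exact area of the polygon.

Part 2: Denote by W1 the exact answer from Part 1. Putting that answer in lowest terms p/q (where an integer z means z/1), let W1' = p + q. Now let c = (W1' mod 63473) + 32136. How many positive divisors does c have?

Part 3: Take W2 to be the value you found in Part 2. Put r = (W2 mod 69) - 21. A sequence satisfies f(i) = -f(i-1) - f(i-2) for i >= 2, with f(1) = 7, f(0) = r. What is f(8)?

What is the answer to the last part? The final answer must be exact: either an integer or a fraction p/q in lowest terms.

10

Part 1: cross terms: (8*17 - 40*16)=-504, (40*37 - 7*17)=1361, (7*16 - 8*37)=-184; twice the area = |673| = 673; area = 673/2; answer 673/2
Part 2: W1 = 673/2; threaded value p + q = 675; c = 32811; 32811 = 3 * 10937; number of divisors = (1+1) * (1+1) = 4; answer 4
Part 3: W2 = 4; r = -17; f(2) = -1*(7) - 1*(-17) = 10; iterating: f(2)=10, f(3)=-17, f(4)=7, f(5)=10, f(6)=-17, f(7)=7, f(8)=10; answer 10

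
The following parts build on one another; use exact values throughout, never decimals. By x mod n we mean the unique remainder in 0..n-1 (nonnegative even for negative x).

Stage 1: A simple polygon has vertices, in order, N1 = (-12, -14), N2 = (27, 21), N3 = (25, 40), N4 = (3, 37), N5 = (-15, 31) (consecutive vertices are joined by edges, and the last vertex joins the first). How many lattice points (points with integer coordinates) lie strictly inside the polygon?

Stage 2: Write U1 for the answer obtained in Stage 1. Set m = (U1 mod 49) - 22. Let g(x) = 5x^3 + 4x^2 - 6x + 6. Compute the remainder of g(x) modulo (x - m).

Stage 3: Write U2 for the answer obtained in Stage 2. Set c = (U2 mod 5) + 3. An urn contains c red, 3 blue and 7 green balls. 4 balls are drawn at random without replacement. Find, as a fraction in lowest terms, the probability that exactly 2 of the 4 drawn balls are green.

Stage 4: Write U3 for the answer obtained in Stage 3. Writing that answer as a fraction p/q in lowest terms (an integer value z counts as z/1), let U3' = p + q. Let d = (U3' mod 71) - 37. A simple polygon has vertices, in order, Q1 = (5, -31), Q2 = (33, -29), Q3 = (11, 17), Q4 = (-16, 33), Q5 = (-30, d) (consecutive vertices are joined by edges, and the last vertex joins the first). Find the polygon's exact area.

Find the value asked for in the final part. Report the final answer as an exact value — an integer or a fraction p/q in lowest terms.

2293

Stage 1: cross terms: (-12*21 - 27*-14)=126, (27*40 - 25*21)=555, (25*37 - 3*40)=805, (3*31 - -15*37)=648, (-15*-14 - -12*31)=582; twice the area = |2716| = 2716; area = 1358; boundary points = 1 + 1 + 1 + 6 + 3 = 12; strictly interior points = area - boundary/2 + 1 = 1353; answer 1353
Stage 2: U1 = 1353; m = 8; remainder = value at the root: 5*(8)^3 + 4*(8)^2 - 6*(8)^1 + 6 = (2560) + (256) + (-48) + (6) = 2774; answer 2774
Stage 3: U2 = 2774; c = 7; total draws C(17,4) = 2380; favorable C(7,2)*C(10,2) = 945; P = 27/68; answer 27/68
Stage 4: U3 = 27/68; threaded value p + q = 95; d = -13; cross terms: (5*-29 - 33*-31)=878, (33*17 - 11*-29)=880, (11*33 - -16*17)=635, (-16*-13 - -30*33)=1198, (-30*-31 - 5*-13)=995; twice the area = |4586| = 4586; area = 2293; answer 2293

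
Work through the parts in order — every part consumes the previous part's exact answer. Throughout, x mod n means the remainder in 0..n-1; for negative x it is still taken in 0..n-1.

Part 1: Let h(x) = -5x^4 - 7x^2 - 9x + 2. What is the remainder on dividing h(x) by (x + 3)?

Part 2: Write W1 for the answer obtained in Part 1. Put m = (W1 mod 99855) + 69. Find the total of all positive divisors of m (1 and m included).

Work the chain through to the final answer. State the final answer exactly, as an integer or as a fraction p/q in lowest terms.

Part 1: remainder = value at the root: -5*(-3)^4 - 7*(-3)^2 - 9*(-3)^1 + 2 = (-405) + (-63) + (27) + (2) = -439; answer -439
Part 2: W1 = -439; m = 99485; 99485 = 5 * 101 * 197; sigma = (1 + 5) * (1 + 101) * (1 + 197) = 6 * 102 * 198 = 121176; answer 121176

121176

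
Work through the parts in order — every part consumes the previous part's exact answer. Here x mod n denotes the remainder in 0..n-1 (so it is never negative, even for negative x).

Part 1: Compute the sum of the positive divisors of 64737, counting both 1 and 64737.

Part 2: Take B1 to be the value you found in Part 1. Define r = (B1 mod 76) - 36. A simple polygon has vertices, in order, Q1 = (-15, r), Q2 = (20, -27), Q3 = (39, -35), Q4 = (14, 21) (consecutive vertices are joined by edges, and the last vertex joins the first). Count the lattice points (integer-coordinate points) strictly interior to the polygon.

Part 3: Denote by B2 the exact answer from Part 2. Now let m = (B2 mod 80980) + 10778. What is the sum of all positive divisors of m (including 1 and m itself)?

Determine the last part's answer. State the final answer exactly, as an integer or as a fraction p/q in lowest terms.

Part 1: 64737 = 3^2 * 7193; sigma = (1 + 3 + 9) * (1 + 7193) = 13 * 7194 = 93522; answer 93522
Part 2: B1 = 93522; r = 6; cross terms: (-15*-27 - 20*6)=285, (20*-35 - 39*-27)=353, (39*21 - 14*-35)=1309, (14*6 - -15*21)=399; twice the area = |2346| = 2346; area = 1173; boundary points = 1 + 1 + 1 + 1 = 4; strictly interior points = area - boundary/2 + 1 = 1172; answer 1172
Part 3: B2 = 1172; m = 11950; 11950 = 2 * 5^2 * 239; sigma = (1 + 2) * (1 + 5 + 25) * (1 + 239) = 3 * 31 * 240 = 22320; answer 22320

22320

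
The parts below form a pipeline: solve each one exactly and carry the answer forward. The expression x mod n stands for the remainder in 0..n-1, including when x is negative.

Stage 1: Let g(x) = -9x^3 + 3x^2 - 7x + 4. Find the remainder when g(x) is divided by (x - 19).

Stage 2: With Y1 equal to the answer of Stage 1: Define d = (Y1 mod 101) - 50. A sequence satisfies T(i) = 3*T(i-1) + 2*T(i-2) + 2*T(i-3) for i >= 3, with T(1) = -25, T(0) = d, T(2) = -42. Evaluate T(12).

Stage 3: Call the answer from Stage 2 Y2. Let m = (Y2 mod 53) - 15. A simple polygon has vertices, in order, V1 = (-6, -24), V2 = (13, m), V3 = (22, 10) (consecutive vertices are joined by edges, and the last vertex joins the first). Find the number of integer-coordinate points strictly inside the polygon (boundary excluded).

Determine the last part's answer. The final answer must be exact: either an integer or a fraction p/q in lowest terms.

222

Stage 1: remainder = value at the root: -9*(19)^3 + 3*(19)^2 - 7*(19)^1 + 4 = (-61731) + (1083) + (-133) + (4) = -60777; answer -60777
Stage 2: Y1 = -60777; d = -25; T(3) = 3*(-42) + 2*(-25) + 2*(-25) = -226; iterating: T(3)=-226, T(4)=-812, T(5)=-2972, T(6)=-10992, T(7)=-40544, T(8)=-149560, T(9)=-551752, T(10)=-2035464, T(11)=-7509016, T(12)=-27701480; answer -27701480
Stage 3: Y2 = -27701480; m = 15; cross terms: (-6*15 - 13*-24)=222, (13*10 - 22*15)=-200, (22*-24 - -6*10)=-468; twice the area = |-446| = 446; area = 223; boundary points = 1 + 1 + 2 = 4; strictly interior points = area - boundary/2 + 1 = 222; answer 222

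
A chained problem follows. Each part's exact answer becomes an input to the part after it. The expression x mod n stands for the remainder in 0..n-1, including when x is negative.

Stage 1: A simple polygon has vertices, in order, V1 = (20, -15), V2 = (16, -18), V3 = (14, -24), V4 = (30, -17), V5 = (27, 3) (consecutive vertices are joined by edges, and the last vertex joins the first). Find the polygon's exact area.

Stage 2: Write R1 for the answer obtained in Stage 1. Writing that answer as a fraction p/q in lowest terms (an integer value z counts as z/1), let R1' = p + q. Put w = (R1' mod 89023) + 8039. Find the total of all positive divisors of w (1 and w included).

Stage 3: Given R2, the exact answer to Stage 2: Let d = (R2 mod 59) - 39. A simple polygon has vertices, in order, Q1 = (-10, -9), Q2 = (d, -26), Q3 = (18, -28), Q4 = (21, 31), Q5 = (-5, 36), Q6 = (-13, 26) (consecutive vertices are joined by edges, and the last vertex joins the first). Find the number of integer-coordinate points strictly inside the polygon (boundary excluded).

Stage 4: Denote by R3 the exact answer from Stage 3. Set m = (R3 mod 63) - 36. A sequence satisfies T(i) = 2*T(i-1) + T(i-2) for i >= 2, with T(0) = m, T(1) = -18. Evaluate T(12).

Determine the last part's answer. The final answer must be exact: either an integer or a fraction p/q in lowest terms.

Stage 1: cross terms: (20*-18 - 16*-15)=-120, (16*-24 - 14*-18)=-132, (14*-17 - 30*-24)=482, (30*3 - 27*-17)=549, (27*-15 - 20*3)=-465; twice the area = |314| = 314; area = 157; answer 157
Stage 2: R1 = 157; threaded value p + q = 158; w = 8197; 8197 = 7 * 1171; sigma = (1 + 7) * (1 + 1171) = 8 * 1172 = 9376; answer 9376
Stage 3: R2 = 9376; d = 15; cross terms: (-10*-26 - 15*-9)=395, (15*-28 - 18*-26)=48, (18*31 - 21*-28)=1146, (21*36 - -5*31)=911, (-5*26 - -13*36)=338, (-13*-9 - -10*26)=377; twice the area = |3215| = 3215; area = 3215/2; boundary points = 1 + 1 + 1 + 1 + 2 + 1 = 7; strictly interior points = area - boundary/2 + 1 = 1605; answer 1605
Stage 4: R3 = 1605; m = -6; T(2) = 2*(-18) + 1*(-6) = -42; iterating: T(2)=-42, T(3)=-102, T(4)=-246, T(5)=-594, T(6)=-1434, T(7)=-3462, T(8)=-8358, T(9)=-20178, T(10)=-48714, T(11)=-117606, T(12)=-283926; answer -283926

-283926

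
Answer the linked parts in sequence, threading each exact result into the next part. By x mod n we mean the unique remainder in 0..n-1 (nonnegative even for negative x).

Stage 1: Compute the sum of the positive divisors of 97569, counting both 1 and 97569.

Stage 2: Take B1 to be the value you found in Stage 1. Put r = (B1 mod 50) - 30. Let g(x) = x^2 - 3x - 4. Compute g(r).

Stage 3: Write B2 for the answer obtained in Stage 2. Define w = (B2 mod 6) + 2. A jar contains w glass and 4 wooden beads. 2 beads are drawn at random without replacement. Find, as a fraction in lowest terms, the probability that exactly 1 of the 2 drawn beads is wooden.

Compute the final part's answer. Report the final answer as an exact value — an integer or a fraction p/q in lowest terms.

4/7

Stage 1: 97569 = 3^2 * 37 * 293; sigma = (1 + 3 + 9) * (1 + 37) * (1 + 293) = 13 * 38 * 294 = 145236; answer 145236
Stage 2: B1 = 145236; r = 6; 1*(6)^2 - 3*(6)^1 - 4 = (36) + (-18) + (-4) = 14; answer 14
Stage 3: B2 = 14; w = 4; total draws C(8,2) = 28; favorable C(4,1)*C(4,1) = 16; P = 4/7; answer 4/7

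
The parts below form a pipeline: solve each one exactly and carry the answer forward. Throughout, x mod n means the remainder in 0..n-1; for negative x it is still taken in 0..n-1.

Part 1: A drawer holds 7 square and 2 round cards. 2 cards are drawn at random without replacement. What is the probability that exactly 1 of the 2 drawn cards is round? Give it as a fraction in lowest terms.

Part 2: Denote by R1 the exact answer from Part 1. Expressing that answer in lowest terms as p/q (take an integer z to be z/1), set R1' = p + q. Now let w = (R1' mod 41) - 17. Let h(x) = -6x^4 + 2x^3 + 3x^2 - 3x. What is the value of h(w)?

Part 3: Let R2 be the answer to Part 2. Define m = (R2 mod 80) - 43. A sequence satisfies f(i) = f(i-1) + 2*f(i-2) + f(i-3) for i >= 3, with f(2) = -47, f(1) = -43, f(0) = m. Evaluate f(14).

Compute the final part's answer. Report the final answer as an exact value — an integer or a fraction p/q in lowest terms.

-532451

Part 1: total draws C(9,2) = 36; favorable C(2,1)*C(7,1) = 14; P = 7/18; answer 7/18
Part 2: R1 = 7/18; threaded value p + q = 25; w = 8; -6*(8)^4 + 2*(8)^3 + 3*(8)^2 - 3*(8)^1 = (-24576) + (1024) + (192) + (-24) = -23384; answer -23384
Part 3: R2 = -23384; m = 13; f(3) = 1*(-47) + 2*(-43) + 1*(13) = -120; iterating: f(3)=-120, f(4)=-257, f(5)=-544, f(6)=-1178, f(7)=-2523, f(8)=-5423, f(9)=-11647, f(10)=-25016, f(11)=-53733, f(12)=-115412, f(13)=-247894, f(14)=-532451; answer -532451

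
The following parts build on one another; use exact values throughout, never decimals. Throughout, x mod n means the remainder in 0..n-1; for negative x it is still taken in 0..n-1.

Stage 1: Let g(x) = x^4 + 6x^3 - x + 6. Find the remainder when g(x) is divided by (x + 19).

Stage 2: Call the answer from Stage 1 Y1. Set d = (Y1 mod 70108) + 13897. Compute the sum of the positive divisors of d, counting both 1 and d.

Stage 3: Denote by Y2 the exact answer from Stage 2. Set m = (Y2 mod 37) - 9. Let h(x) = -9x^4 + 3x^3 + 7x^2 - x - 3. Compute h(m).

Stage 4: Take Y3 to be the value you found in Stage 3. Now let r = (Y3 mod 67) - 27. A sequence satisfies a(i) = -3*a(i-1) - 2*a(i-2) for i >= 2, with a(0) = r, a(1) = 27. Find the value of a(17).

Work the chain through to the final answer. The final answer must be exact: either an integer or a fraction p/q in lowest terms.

Stage 1: remainder = value at the root: 1*(-19)^4 + 6*(-19)^3 - 1*(-19)^1 + 6 = (130321) + (-41154) + (19) + (6) = 89192; answer 89192
Stage 2: Y1 = 89192; d = 32981; 32981 = 13 * 43 * 59; sigma = (1 + 13) * (1 + 43) * (1 + 59) = 14 * 44 * 60 = 36960; answer 36960
Stage 3: Y2 = 36960; m = 25; -9*(25)^4 + 3*(25)^3 + 7*(25)^2 - 1*(25)^1 - 3 = (-3515625) + (46875) + (4375) + (-25) + (-3) = -3464403; answer -3464403
Stage 4: Y3 = -3464403; r = 6; a(2) = -3*(27) - 2*(6) = -93; iterating: a(2)=-93, a(3)=225, a(4)=-489, a(5)=1017, a(6)=-2073, a(7)=4185, a(8)=-8409, a(9)=16857, a(10)=-33753, a(11)=67545, a(12)=-135129, a(13)=270297, a(14)=-540633, a(15)=1081305, a(16)=-2162649, a(17)=4325337; answer 4325337

4325337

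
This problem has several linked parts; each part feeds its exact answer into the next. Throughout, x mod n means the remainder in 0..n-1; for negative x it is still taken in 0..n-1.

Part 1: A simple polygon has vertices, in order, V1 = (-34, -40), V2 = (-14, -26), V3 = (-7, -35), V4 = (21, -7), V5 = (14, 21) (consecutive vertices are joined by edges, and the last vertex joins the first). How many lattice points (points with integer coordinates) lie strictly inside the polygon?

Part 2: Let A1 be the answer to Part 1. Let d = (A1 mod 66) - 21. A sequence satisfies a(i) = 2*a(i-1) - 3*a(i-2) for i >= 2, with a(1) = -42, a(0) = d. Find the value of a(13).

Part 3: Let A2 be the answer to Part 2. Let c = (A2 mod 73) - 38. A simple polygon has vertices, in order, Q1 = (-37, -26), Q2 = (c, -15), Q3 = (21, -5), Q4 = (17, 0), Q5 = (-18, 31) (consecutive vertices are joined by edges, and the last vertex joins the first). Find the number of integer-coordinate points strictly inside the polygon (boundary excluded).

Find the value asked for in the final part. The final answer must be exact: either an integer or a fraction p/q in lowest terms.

1884

Part 1: cross terms: (-34*-26 - -14*-40)=324, (-14*-35 - -7*-26)=308, (-7*-7 - 21*-35)=784, (21*21 - 14*-7)=539, (14*-40 - -34*21)=154; twice the area = |2109| = 2109; area = 2109/2; boundary points = 2 + 1 + 28 + 7 + 1 = 39; strictly interior points = area - boundary/2 + 1 = 1036; answer 1036
Part 2: A1 = 1036; d = 25; a(2) = 2*(-42) - 3*(25) = -159; iterating: a(2)=-159, a(3)=-192, a(4)=93, a(5)=762, a(6)=1245, a(7)=204, a(8)=-3327, a(9)=-7266, a(10)=-4551, a(11)=12696, a(12)=39045, a(13)=40002; answer 40002
Part 3: A2 = 40002; c = 33; cross terms: (-37*-15 - 33*-26)=1413, (33*-5 - 21*-15)=150, (21*0 - 17*-5)=85, (17*31 - -18*0)=527, (-18*-26 - -37*31)=1615; twice the area = |3790| = 3790; area = 1895; boundary points = 1 + 2 + 1 + 1 + 19 = 24; strictly interior points = area - boundary/2 + 1 = 1884; answer 1884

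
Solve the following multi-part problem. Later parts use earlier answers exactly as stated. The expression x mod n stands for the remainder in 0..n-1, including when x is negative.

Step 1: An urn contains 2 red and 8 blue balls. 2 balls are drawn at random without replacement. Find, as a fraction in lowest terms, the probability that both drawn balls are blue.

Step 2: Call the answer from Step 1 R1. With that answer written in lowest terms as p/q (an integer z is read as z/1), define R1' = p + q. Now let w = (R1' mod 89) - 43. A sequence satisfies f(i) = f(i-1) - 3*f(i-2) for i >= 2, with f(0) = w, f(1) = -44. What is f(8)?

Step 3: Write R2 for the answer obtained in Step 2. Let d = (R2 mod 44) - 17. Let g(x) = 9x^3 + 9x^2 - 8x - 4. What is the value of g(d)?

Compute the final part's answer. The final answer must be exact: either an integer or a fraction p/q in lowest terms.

Step 1: total draws C(10,2) = 45; favorable C(8,2) = 28; P = 28/45; answer 28/45
Step 2: R1 = 28/45; threaded value p + q = 73; w = 30; f(2) = 1*(-44) - 3*(30) = -134; iterating: f(2)=-134, f(3)=-2, f(4)=400, f(5)=406, f(6)=-794, f(7)=-2012, f(8)=370; answer 370
Step 3: R2 = 370; d = 1; 9*(1)^3 + 9*(1)^2 - 8*(1)^1 - 4 = (9) + (9) + (-8) + (-4) = 6; answer 6

6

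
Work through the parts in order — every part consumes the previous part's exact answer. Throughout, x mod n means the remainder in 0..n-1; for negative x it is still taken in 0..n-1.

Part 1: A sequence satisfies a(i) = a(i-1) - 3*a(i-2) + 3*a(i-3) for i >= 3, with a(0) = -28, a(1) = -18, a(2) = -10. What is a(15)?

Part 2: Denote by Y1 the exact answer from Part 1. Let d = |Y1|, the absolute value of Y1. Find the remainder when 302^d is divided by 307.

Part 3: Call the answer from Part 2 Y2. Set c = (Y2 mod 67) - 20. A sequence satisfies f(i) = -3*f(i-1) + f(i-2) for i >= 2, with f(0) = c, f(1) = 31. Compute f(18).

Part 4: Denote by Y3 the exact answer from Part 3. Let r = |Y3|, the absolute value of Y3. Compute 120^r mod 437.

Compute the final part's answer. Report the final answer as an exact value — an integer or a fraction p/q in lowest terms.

429

Part 1: a(3) = 1*(-10) - 3*(-18) + 3*(-28) = -40; iterating: a(3)=-40, a(4)=-64, a(5)=26, a(6)=98, a(7)=-172, a(8)=-388, a(9)=422, a(10)=1070, a(11)=-1360, a(12)=-3304, a(13)=3986, a(14)=9818, a(15)=-12052; answer -12052
Part 2: Y1 = -12052; d = 12052; squarings mod 307: 302^1=302, 302^2=25, 302^4=11, 302^8=121, 302^16=212, 302^32=122, 302^64=148, 302^128=107, 302^256=90, 302^512=118, 302^1024=109, 302^2048=215, 302^4096=175, 302^8192=232; 302^12052 = 302^4 * 302^16 * 302^256 * 302^512 * 302^1024 * 302^2048 * 302^8192 = 175 (mod 307); answer 175
Part 3: Y2 = 175; c = 21; f(2) = -3*(31) + 1*(21) = -72; iterating: f(2)=-72, f(3)=247, f(4)=-813, f(5)=2686, f(6)=-8871, f(7)=29299, f(8)=-96768, f(9)=319603, f(10)=-1055577, f(11)=3486334, f(12)=-11514579, f(13)=38030071, f(14)=-125604792, f(15)=414844447, f(16)=-1370138133, f(17)=4525258846, f(18)=-14945914671; answer -14945914671
Part 4: Y3 = -14945914671; r = 14945914671; squarings mod 437: 120^1=120, 120^2=416, 120^4=4, 120^8=16, 120^16=256, 120^32=423, 120^64=196, 120^128=397, 120^256=289, 120^512=54, 120^1024=294, 120^2048=347, 120^4096=234, 120^8192=131, 120^16384=118, 120^32768=377, 120^65536=104, 120^131072=328, 120^262144=82, 120^524288=169, 120^1048576=156, 120^2097152=301, 120^4194304=142, 120^8388608=62, 120^16777216=348, 120^33554432=55, 120^67108864=403, 120^134217728=282, 120^268435456=427, 120^536870912=100, 120^1073741824=386, 120^2147483648=416, 120^4294967296=4, 120^8589934592=16; 120^14945914671 = 120^1 * 120^2 * 120^4 * 120^8 * 120^32 * 120^256 * 120^512 * 120^1024 * 120^2048 * 120^32768 * 120^524288 * 120^1048576 * 120^4194304 * 120^8388608 * 120^33554432 * 120^134217728 * 120^268435456 * 120^536870912 * 120^1073741824 * 120^4294967296 * 120^8589934592 = 429 (mod 437); answer 429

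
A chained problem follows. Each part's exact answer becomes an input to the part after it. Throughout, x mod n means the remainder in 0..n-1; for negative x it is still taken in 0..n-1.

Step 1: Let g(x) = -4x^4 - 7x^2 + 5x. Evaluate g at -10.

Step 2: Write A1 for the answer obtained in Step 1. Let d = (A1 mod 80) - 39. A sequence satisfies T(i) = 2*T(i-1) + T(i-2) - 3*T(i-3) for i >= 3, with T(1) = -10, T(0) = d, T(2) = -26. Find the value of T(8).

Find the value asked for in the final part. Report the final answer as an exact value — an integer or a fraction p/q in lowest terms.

-1890

Step 1: -4*(-10)^4 - 7*(-10)^2 + 5*(-10)^1 = (-40000) + (-700) + (-50) = -40750; answer -40750
Step 2: A1 = -40750; d = 11; T(3) = 2*(-26) + 1*(-10) - 3*(11) = -95; iterating: T(3)=-95, T(4)=-186, T(5)=-389, T(6)=-679, T(7)=-1189, T(8)=-1890; answer -1890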